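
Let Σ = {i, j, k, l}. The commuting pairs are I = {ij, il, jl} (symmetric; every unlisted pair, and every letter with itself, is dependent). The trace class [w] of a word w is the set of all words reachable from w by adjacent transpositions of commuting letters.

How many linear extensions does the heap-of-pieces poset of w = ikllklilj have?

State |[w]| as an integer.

drop 0:i onto floor
drop 1:k onto {0:i}
drop 2:l onto {1:k}
drop 3:l onto {2:l}
drop 4:k onto {3:l}
drop 5:l onto {4:k}
drop 6:i onto {4:k}
drop 7:l onto {5:l}
drop 8:j onto {4:k}
ground layer = {0:i}
drop-orders for the pieces not yet dropped (sum over which currently-grounded one goes next):
  1 to go: {6} 1  {7} 1  {8} 1
  2 to go: {5,7} 1  {6,7} 2  {6,8} 2  {7,8} 2
  3 to go: {5,6,7} 3  {5,7,8} 3  {6,7,8} 6
  4 to go: {5,6,7,8} 12
  5 to go: {4,5,6,7,8} 12
  6 to go: {3,4,5,6,7,8} 12
  7 to go: {2,3,4,5,6,7,8} 12
  if 0:i drops first: 12 orders

12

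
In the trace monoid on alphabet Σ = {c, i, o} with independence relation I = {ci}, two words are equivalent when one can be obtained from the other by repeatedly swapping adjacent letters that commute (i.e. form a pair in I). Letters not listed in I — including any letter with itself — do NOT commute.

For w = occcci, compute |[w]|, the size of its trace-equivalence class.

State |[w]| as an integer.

piece 0:o — minimal
piece 1:c rests on {0:o}
piece 2:c rests on {1:c}
piece 3:c rests on {2:c}
piece 4:c rests on {3:c}
piece 5:i rests on {0:o}
minimal pieces: {0:o}
ways to finish when only these pieces remain (= sum over removing one remaining piece with nothing left below it):
  1 left: {4}→1  {5}→1
  2 left: {3,4}→1  {4,5}→2
  3 left: {2,3,4}→1  {3,4,5}→3
  4 left: {1,2,3,4}→1  {2,3,4,5}→4
  placing 0:o first → 5 extensions

5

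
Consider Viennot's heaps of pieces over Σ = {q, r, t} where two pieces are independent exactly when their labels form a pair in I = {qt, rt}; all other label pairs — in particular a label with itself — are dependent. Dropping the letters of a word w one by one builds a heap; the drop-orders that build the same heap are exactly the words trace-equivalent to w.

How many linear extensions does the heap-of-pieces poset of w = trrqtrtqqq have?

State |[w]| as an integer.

120

drop 0:t onto floor
drop 1:r onto floor
drop 2:r onto {1:r}
drop 3:q onto {2:r}
drop 4:t onto {0:t}
drop 5:r onto {3:q}
drop 6:t onto {4:t}
drop 7:q onto {5:r}
drop 8:q onto {7:q}
drop 9:q onto {8:q}
ground layer = {0:t, 1:r}
drop-orders for the pieces not yet dropped (sum over which currently-grounded one goes next):
  1 to go: {6} 1  {9} 1
  2 to go: {4,6} 1  {6,9} 2  {8,9} 1
  3 to go: {0,4,6} 1  {4,6,9} 3  {6,8,9} 3  {7,8,9} 1
  4 to go: {0,4,6,9} 4  {4,6,8,9} 6  {5,7,8,9} 1  {6,7,8,9} 4
  5 to go: {0,4,6,8,9} 10  {3,5,7,8,9} 1  {4,6,7,8,9} 10  {5,6,7,8,9} 5
  6 to go: {0,4,6,7,8,9} 20  {2,3,5,7,8,9} 1  {3,5,6,7,8,9} 6  {4,5,6,7,8,9} 15
  7 to go: {0,4,5,6,7,8,9} 35  {1,2,3,5,7,8,9} 1  {2,3,5,6,7,8,9} 7  {3,4,5,6,7,8,9} 21
  8 to go: {0,3,4,5,6,7,8,9} 56  {1,2,3,5,6,7,8,9} 8  {2,3,4,5,6,7,8,9} 28
  if 0:t drops first: 36 orders
  if 1:r drops first: 84 orders
heap linearizations: 120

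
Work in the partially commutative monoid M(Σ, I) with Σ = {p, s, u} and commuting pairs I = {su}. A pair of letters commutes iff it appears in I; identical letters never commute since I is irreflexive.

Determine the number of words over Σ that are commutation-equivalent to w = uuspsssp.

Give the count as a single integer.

0(u) covers ∅
1(u) covers 0:u
2(s) covers ∅
3(p) covers 1:u, 2:s
4(s) covers 3:p
5(s) covers 4:s
6(s) covers 5:s
7(p) covers 6:s
floor of heap: 0:u, 2:s
completions by unplaced set U, small U first (add the entries for U minus each lowest piece of U):
  |U|=1: {7}:1
  |U|=2: {6,7}:1
  |U|=3: {5,6,7}:1
  |U|=4: {4,5,6,7}:1
  |U|=5: {3,4,5,6,7}:1
  |U|=6: {1,3,4,5,6,7}:1  {2,3,4,5,6,7}:1
  start at 0(u): 2
  start at 2(s): 1
sum over floor = 3

3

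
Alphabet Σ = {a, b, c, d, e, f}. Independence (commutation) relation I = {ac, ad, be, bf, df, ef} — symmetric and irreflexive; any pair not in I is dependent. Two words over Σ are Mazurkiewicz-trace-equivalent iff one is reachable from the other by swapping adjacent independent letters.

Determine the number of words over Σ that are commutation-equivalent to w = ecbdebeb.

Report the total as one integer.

drop 0:e onto floor
drop 1:c onto {0:e}
drop 2:b onto {1:c}
drop 3:d onto {2:b}
drop 4:e onto {3:d}
drop 5:b onto {3:d}
drop 6:e onto {4:e}
drop 7:b onto {5:b}
ground layer = {0:e}
drop-orders for the pieces not yet dropped (sum over which currently-grounded one goes next):
  1 to go: {6} 1  {7} 1
  2 to go: {4,6} 1  {5,7} 1  {6,7} 2
  3 to go: {4,6,7} 3  {5,6,7} 3
  4 to go: {4,5,6,7} 6
  5 to go: {3,4,5,6,7} 6
  6 to go: {2,3,4,5,6,7} 6
  if 0:e drops first: 6 orders

6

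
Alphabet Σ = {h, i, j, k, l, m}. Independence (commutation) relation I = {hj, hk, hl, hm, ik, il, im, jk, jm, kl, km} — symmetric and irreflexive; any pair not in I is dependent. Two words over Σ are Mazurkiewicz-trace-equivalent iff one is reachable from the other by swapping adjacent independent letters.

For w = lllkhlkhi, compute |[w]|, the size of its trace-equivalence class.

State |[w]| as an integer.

1260

#0=l has no predecessor
#1=l depends on [0:l]
#2=l depends on [1:l]
#3=k has no predecessor
#4=h has no predecessor
#5=l depends on [2:l]
#6=k depends on [3:k]
#7=h depends on [4:h]
#8=i depends on [7:h]
sources: [0:l, 3:k, 4:h]
N(rest) = Σ N(rest − s) over sources s of rest; N(one piece) = 1:
  size 1 → [5]=1  [6]=1  [8]=1
  size 2 → [2,5]=1  [3,6]=1  [5,6]=2  [5,8]=2  [6,8]=2  [7,8]=1
  size 3 → [1,2,5]=1  [2,5,6]=3  [2,5,8]=3  [3,5,6]=3  [3,6,8]=3  [4,7,8]=1  [5,6,8]=6  [5,7,8]=3  [6,7,8]=3
  size 4 → [0,1,2,5]=1  [1,2,5,6]=4  [1,2,5,8]=4  [2,3,5,6]=6  [2,5,6,8]=12  [2,5,7,8]=6  [3,5,6,8]=12  [3,6,7,8]=6  [4,5,7,8]=4  [4,6,7,8]=4  [5,6,7,8]=12
  size 5 → [0,1,2,5,6]=5  [0,1,2,5,8]=5  [1,2,3,5,6]=10  [1,2,5,6,8]=20  [1,2,5,7,8]=10  [2,3,5,6,8]=30  [2,4,5,7,8]=10  [2,5,6,7,8]=30  [3,4,6,7,8]=10  [3,5,6,7,8]=30  [4,5,6,7,8]=20
  size 6 → [0,1,2,3,5,6]=15  [0,1,2,5,6,8]=30  [0,1,2,5,7,8]=15  [1,2,3,5,6,8]=60  [1,2,4,5,7,8]=20  [1,2,5,6,7,8]=60  [2,3,5,6,7,8]=90  [2,4,5,6,7,8]=60  [3,4,5,6,7,8]=60
  size 7 → [0,1,2,3,5,6,8]=105  [0,1,2,4,5,7,8]=35  [0,1,2,5,6,7,8]=105  [1,2,3,5,6,7,8]=210  [1,2,4,5,6,7,8]=140  [2,3,4,5,6,7,8]=210
  first=0(l) contributes 560
  first=3(k) contributes 280
  first=4(h) contributes 420
|[w]| = 1260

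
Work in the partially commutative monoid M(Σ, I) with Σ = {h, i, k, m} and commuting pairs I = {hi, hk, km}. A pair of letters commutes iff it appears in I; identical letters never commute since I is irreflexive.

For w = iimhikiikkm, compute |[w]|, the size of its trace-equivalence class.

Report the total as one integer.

#0=i has no predecessor
#1=i depends on [0:i]
#2=m depends on [1:i]
#3=h depends on [2:m]
#4=i depends on [2:m]
#5=k depends on [4:i]
#6=i depends on [5:k]
#7=i depends on [6:i]
#8=k depends on [7:i]
#9=k depends on [8:k]
#10=m depends on [3:h, 7:i]
sources: [0:i]
N(rest) = Σ N(rest − s) over sources s of rest; N(one piece) = 1:
  size 1 → [9]=1  [10]=1
  size 2 → [3,10]=1  [8,9]=1  [9,10]=2
  size 3 → [3,9,10]=3  [8,9,10]=3
  size 4 → [3,8,9,10]=6  [7,8,9,10]=3
  size 5 → [3,7,8,9,10]=9  [6,7,8,9,10]=3
  size 6 → [3,6,7,8,9,10]=12  [5,6,7,8,9,10]=3
  size 7 → [3,5,6,7,8,9,10]=15  [4,5,6,7,8,9,10]=3
  size 8 → [3,4,5,6,7,8,9,10]=18
  size 9 → [2,3,4,5,6,7,8,9,10]=18
  first=0(i) contributes 18

18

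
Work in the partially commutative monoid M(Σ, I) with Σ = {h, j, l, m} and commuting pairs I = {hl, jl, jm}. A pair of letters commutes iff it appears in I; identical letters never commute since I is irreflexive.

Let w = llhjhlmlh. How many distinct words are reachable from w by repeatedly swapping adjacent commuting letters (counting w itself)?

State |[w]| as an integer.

40

drop 0:l onto floor
drop 1:l onto {0:l}
drop 2:h onto floor
drop 3:j onto {2:h}
drop 4:h onto {3:j}
drop 5:l onto {1:l}
drop 6:m onto {4:h, 5:l}
drop 7:l onto {6:m}
drop 8:h onto {6:m}
ground layer = {0:l, 2:h}
drop-orders for the pieces not yet dropped (sum over which currently-grounded one goes next):
  1 to go: {7} 1  {8} 1
  2 to go: {7,8} 2
  3 to go: {6,7,8} 2
  4 to go: {4,6,7,8} 2  {5,6,7,8} 2
  5 to go: {1,5,6,7,8} 2  {3,4,6,7,8} 2  {4,5,6,7,8} 4
  6 to go: {0,1,5,6,7,8} 2  {1,4,5,6,7,8} 6  {2,3,4,6,7,8} 2  {3,4,5,6,7,8} 6
  7 to go: {0,1,4,5,6,7,8} 8  {1,3,4,5,6,7,8} 12  {2,3,4,5,6,7,8} 8
  if 0:l drops first: 20 orders
  if 2:h drops first: 20 orders
heap linearizations: 40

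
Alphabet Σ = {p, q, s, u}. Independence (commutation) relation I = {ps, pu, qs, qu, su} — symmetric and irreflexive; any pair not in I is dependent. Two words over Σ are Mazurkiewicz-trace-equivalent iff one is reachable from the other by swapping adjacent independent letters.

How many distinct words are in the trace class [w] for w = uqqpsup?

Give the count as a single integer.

0(u) covers ∅
1(q) covers ∅
2(q) covers 1:q
3(p) covers 2:q
4(s) covers ∅
5(u) covers 0:u
6(p) covers 3:p
floor of heap: 0:u, 1:q, 4:s
completions by unplaced set U, small U first (add the entries for U minus each lowest piece of U):
  |U|=1: {4}:1  {5}:1  {6}:1
  |U|=2: {0,5}:1  {3,6}:1  {4,5}:2  {4,6}:2  {5,6}:2
  |U|=3: {0,4,5}:3  {0,5,6}:3  {2,3,6}:1  {3,4,6}:3  {3,5,6}:3  {4,5,6}:6
  |U|=4: {0,3,5,6}:6  {0,4,5,6}:12  {1,2,3,6}:1  {2,3,4,6}:4  {2,3,5,6}:4  {3,4,5,6}:12
  |U|=5: {0,2,3,5,6}:10  {0,3,4,5,6}:30  {1,2,3,4,6}:5  {1,2,3,5,6}:5  {2,3,4,5,6}:20
  start at 0(u): 30
  start at 1(q): 60
  start at 4(s): 15
sum over floor = 105

105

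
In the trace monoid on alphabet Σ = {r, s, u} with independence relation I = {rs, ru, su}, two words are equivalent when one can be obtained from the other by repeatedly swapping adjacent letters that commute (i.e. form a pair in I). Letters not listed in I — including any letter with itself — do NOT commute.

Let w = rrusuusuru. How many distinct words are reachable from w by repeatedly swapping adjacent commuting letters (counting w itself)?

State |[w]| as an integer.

#0=r has no predecessor
#1=r depends on [0:r]
#2=u has no predecessor
#3=s has no predecessor
#4=u depends on [2:u]
#5=u depends on [4:u]
#6=s depends on [3:s]
#7=u depends on [5:u]
#8=r depends on [1:r]
#9=u depends on [7:u]
sources: [0:r, 2:u, 3:s]
N(rest) = Σ N(rest − s) over sources s of rest; N(one piece) = 1:
  size 1 → [6]=1  [8]=1  [9]=1
  size 2 → [1,8]=1  [3,6]=1  [6,8]=2  [6,9]=2  [7,9]=1  [8,9]=2
  size 3 → [0,1,8]=1  [1,6,8]=3  [1,8,9]=3  [3,6,8]=3  [3,6,9]=3  [5,7,9]=1  [6,7,9]=3  [6,8,9]=6  [7,8,9]=3
  size 4 → [0,1,6,8]=4  [0,1,8,9]=4  [1,3,6,8]=6  [1,6,8,9]=12  [1,7,8,9]=6  [3,6,7,9]=6  [3,6,8,9]=12  [4,5,7,9]=1  [5,6,7,9]=4  [5,7,8,9]=4  [6,7,8,9]=12
  size 5 → [0,1,3,6,8]=10  [0,1,6,8,9]=20  [0,1,7,8,9]=10  [1,3,6,8,9]=30  [1,5,7,8,9]=10  [1,6,7,8,9]=30  [2,4,5,7,9]=1  [3,5,6,7,9]=10  [3,6,7,8,9]=30  [4,5,6,7,9]=5  [4,5,7,8,9]=5  [5,6,7,8,9]=20
  size 6 → [0,1,3,6,8,9]=60  [0,1,5,7,8,9]=20  [0,1,6,7,8,9]=60  [1,3,6,7,8,9]=90  [1,4,5,7,8,9]=15  [1,5,6,7,8,9]=60  [2,4,5,6,7,9]=6  [2,4,5,7,8,9]=6  [3,4,5,6,7,9]=15  [3,5,6,7,8,9]=60  [4,5,6,7,8,9]=30
  size 7 → [0,1,3,6,7,8,9]=210  [0,1,4,5,7,8,9]=35  [0,1,5,6,7,8,9]=140  [1,2,4,5,7,8,9]=21  [1,3,5,6,7,8,9]=210  [1,4,5,6,7,8,9]=105  [2,3,4,5,6,7,9]=21  [2,4,5,6,7,8,9]=42  [3,4,5,6,7,8,9]=105
  size 8 → [0,1,2,4,5,7,8,9]=56  [0,1,3,5,6,7,8,9]=560  [0,1,4,5,6,7,8,9]=280  [1,2,4,5,6,7,8,9]=168  [1,3,4,5,6,7,8,9]=420  [2,3,4,5,6,7,8,9]=168
  first=0(r) contributes 756
  first=2(u) contributes 1260
  first=3(s) contributes 504
|[w]| = 2520

2520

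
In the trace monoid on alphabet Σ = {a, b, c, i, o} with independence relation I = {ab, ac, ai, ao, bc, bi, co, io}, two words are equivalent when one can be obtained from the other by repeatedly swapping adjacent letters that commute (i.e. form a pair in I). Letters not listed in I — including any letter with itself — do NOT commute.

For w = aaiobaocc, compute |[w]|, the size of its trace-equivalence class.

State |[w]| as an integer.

0(a) covers ∅
1(a) covers 0:a
2(i) covers ∅
3(o) covers ∅
4(b) covers 3:o
5(a) covers 1:a
6(o) covers 4:b
7(c) covers 2:i
8(c) covers 7:c
floor of heap: 0:a, 2:i, 3:o
completions by unplaced set U, small U first (add the entries for U minus each lowest piece of U):
  |U|=1: {5}:1  {6}:1  {8}:1
  |U|=2: {1,5}:1  {4,6}:1  {5,6}:2  {5,8}:2  {6,8}:2  {7,8}:1
  |U|=3: {0,1,5}:1  {1,5,6}:3  {1,5,8}:3  {2,7,8}:1  {3,4,6}:1  {4,5,6}:3  {4,6,8}:3  {5,6,8}:6  {5,7,8}:3  {6,7,8}:3
  |U|=4: {0,1,5,6}:4  {0,1,5,8}:4  {1,4,5,6}:6  {1,5,6,8}:12  {1,5,7,8}:6  {2,5,7,8}:4  {2,6,7,8}:4  {3,4,5,6}:4  {3,4,6,8}:4  {4,5,6,8}:12  {4,6,7,8}:6  {5,6,7,8}:12
  |U|=5: {0,1,4,5,6}:10  {0,1,5,6,8}:20  {0,1,5,7,8}:10  {1,2,5,7,8}:10  {1,3,4,5,6}:10  {1,4,5,6,8}:30  {1,5,6,7,8}:30  {2,4,6,7,8}:10  {2,5,6,7,8}:20  {3,4,5,6,8}:20  {3,4,6,7,8}:10  {4,5,6,7,8}:30
  |U|=6: {0,1,2,5,7,8}:20  {0,1,3,4,5,6}:20  {0,1,4,5,6,8}:60  {0,1,5,6,7,8}:60  {1,2,5,6,7,8}:60  {1,3,4,5,6,8}:60  {1,4,5,6,7,8}:90  {2,3,4,6,7,8}:20  {2,4,5,6,7,8}:60  {3,4,5,6,7,8}:60
  |U|=7: {0,1,2,5,6,7,8}:140  {0,1,3,4,5,6,8}:140  {0,1,4,5,6,7,8}:210  {1,2,4,5,6,7,8}:210  {1,3,4,5,6,7,8}:210  {2,3,4,5,6,7,8}:140
  start at 0(a): 560
  start at 2(i): 560
  start at 3(o): 560
sum over floor = 1680

1680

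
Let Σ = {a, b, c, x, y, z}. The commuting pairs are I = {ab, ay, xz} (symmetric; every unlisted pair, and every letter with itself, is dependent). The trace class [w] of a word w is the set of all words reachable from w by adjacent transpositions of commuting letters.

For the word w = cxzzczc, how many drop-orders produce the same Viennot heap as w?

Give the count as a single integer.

0(c) covers ∅
1(x) covers 0:c
2(z) covers 0:c
3(z) covers 2:z
4(c) covers 1:x, 3:z
5(z) covers 4:c
6(c) covers 5:z
floor of heap: 0:c
completions by unplaced set U, small U first (add the entries for U minus each lowest piece of U):
  |U|=1: {6}:1
  |U|=2: {5,6}:1
  |U|=3: {4,5,6}:1
  |U|=4: {1,4,5,6}:1  {3,4,5,6}:1
  |U|=5: {1,3,4,5,6}:2  {2,3,4,5,6}:1
  start at 0(c): 3

3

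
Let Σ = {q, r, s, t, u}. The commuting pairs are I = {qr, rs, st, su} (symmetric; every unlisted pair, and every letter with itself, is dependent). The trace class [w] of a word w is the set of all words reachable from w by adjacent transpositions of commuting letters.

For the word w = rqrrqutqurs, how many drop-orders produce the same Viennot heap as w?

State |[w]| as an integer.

piece 0:r — minimal
piece 1:q — minimal
piece 2:r rests on {0:r}
piece 3:r rests on {2:r}
piece 4:q rests on {1:q}
piece 5:u rests on {3:r, 4:q}
piece 6:t rests on {5:u}
piece 7:q rests on {6:t}
piece 8:u rests on {7:q}
piece 9:r rests on {8:u}
piece 10:s rests on {7:q}
minimal pieces: {0:r, 1:q}
ways to finish when only these pieces remain (= sum over removing one remaining piece with nothing left below it):
  1 left: {9}→1  {10}→1
  2 left: {8,9}→1  {9,10}→2
  3 left: {8,9,10}→3
  4 left: {7,8,9,10}→3
  5 left: {6,7,8,9,10}→3
  6 left: {5,6,7,8,9,10}→3
  7 left: {3,5,6,7,8,9,10}→3  {4,5,6,7,8,9,10}→3
  8 left: {1,4,5,6,7,8,9,10}→3  {2,3,5,6,7,8,9,10}→3  {3,4,5,6,7,8,9,10}→6
  9 left: {0,2,3,5,6,7,8,9,10}→3  {1,3,4,5,6,7,8,9,10}→9  {2,3,4,5,6,7,8,9,10}→9
  placing 0:r first → 18 extensions
  placing 1:q first → 12 extensions
total linear extensions = 30

30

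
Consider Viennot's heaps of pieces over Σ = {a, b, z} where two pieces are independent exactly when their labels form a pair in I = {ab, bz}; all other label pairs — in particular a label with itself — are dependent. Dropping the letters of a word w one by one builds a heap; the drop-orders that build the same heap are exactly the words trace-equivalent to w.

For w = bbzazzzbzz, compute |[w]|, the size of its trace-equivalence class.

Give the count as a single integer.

drop 0:b onto floor
drop 1:b onto {0:b}
drop 2:z onto floor
drop 3:a onto {2:z}
drop 4:z onto {3:a}
drop 5:z onto {4:z}
drop 6:z onto {5:z}
drop 7:b onto {1:b}
drop 8:z onto {6:z}
drop 9:z onto {8:z}
ground layer = {0:b, 2:z}
drop-orders for the pieces not yet dropped (sum over which currently-grounded one goes next):
  1 to go: {7} 1  {9} 1
  2 to go: {1,7} 1  {7,9} 2  {8,9} 1
  3 to go: {0,1,7} 1  {1,7,9} 3  {6,8,9} 1  {7,8,9} 3
  4 to go: {0,1,7,9} 4  {1,7,8,9} 6  {5,6,8,9} 1  {6,7,8,9} 4
  5 to go: {0,1,7,8,9} 10  {1,6,7,8,9} 10  {4,5,6,8,9} 1  {5,6,7,8,9} 5
  6 to go: {0,1,6,7,8,9} 20  {1,5,6,7,8,9} 15  {3,4,5,6,8,9} 1  {4,5,6,7,8,9} 6
  7 to go: {0,1,5,6,7,8,9} 35  {1,4,5,6,7,8,9} 21  {2,3,4,5,6,8,9} 1  {3,4,5,6,7,8,9} 7
  8 to go: {0,1,4,5,6,7,8,9} 56  {1,3,4,5,6,7,8,9} 28  {2,3,4,5,6,7,8,9} 8
  if 0:b drops first: 36 orders
  if 2:z drops first: 84 orders
heap linearizations: 120

120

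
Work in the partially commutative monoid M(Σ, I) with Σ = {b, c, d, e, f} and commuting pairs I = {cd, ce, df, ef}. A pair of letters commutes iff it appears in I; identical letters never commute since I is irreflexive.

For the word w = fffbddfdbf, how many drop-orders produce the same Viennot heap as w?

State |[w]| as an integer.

0(f) covers ∅
1(f) covers 0:f
2(f) covers 1:f
3(b) covers 2:f
4(d) covers 3:b
5(d) covers 4:d
6(f) covers 3:b
7(d) covers 5:d
8(b) covers 6:f, 7:d
9(f) covers 8:b
floor of heap: 0:f
completions by unplaced set U, small U first (add the entries for U minus each lowest piece of U):
  |U|=1: {9}:1
  |U|=2: {8,9}:1
  |U|=3: {6,8,9}:1  {7,8,9}:1
  |U|=4: {5,7,8,9}:1  {6,7,8,9}:2
  |U|=5: {4,5,7,8,9}:1  {5,6,7,8,9}:3
  |U|=6: {4,5,6,7,8,9}:4
  |U|=7: {3,4,5,6,7,8,9}:4
  |U|=8: {2,3,4,5,6,7,8,9}:4
  start at 0(f): 4

4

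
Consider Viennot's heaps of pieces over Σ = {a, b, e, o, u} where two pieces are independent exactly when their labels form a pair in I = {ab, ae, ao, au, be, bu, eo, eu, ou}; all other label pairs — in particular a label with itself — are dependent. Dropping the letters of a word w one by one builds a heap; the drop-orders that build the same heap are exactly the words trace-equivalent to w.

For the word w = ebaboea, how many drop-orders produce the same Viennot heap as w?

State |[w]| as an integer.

#0=e has no predecessor
#1=b has no predecessor
#2=a has no predecessor
#3=b depends on [1:b]
#4=o depends on [3:b]
#5=e depends on [0:e]
#6=a depends on [2:a]
sources: [0:e, 1:b, 2:a]
N(rest) = Σ N(rest − s) over sources s of rest; N(one piece) = 1:
  size 1 → [4]=1  [5]=1  [6]=1
  size 2 → [0,5]=1  [2,6]=1  [3,4]=1  [4,5]=2  [4,6]=2  [5,6]=2
  size 3 → [0,4,5]=3  [0,5,6]=3  [1,3,4]=1  [2,4,6]=3  [2,5,6]=3  [3,4,5]=3  [3,4,6]=3  [4,5,6]=6
  size 4 → [0,2,5,6]=6  [0,3,4,5]=6  [0,4,5,6]=12  [1,3,4,5]=4  [1,3,4,6]=4  [2,3,4,6]=6  [2,4,5,6]=12  [3,4,5,6]=12
  size 5 → [0,1,3,4,5]=10  [0,2,4,5,6]=30  [0,3,4,5,6]=30  [1,2,3,4,6]=10  [1,3,4,5,6]=20  [2,3,4,5,6]=30
  first=0(e) contributes 60
  first=1(b) contributes 90
  first=2(a) contributes 60
|[w]| = 210

210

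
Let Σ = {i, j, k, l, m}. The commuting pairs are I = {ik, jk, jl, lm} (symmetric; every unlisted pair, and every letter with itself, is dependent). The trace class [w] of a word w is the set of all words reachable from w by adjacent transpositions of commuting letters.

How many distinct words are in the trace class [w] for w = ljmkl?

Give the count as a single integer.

3

piece 0:l — minimal
piece 1:j — minimal
piece 2:m rests on {1:j}
piece 3:k rests on {0:l, 2:m}
piece 4:l rests on {3:k}
minimal pieces: {0:l, 1:j}
ways to finish when only these pieces remain (= sum over removing one remaining piece with nothing left below it):
  1 left: {4}→1
  2 left: {3,4}→1
  3 left: {0,3,4}→1  {2,3,4}→1
  placing 0:l first → 1 extensions
  placing 1:j first → 2 extensions
total linear extensions = 3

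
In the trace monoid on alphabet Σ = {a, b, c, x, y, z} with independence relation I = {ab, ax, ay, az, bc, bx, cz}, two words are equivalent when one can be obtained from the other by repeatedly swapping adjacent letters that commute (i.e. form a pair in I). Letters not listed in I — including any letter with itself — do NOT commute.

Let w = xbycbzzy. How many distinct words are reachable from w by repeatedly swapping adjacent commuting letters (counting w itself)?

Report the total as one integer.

drop 0:x onto floor
drop 1:b onto floor
drop 2:y onto {0:x, 1:b}
drop 3:c onto {2:y}
drop 4:b onto {2:y}
drop 5:z onto {4:b}
drop 6:z onto {5:z}
drop 7:y onto {3:c, 6:z}
ground layer = {0:x, 1:b}
drop-orders for the pieces not yet dropped (sum over which currently-grounded one goes next):
  1 to go: {7} 1
  2 to go: {3,7} 1  {6,7} 1
  3 to go: {3,6,7} 2  {5,6,7} 1
  4 to go: {3,5,6,7} 3  {4,5,6,7} 1
  5 to go: {3,4,5,6,7} 4
  6 to go: {2,3,4,5,6,7} 4
  if 0:x drops first: 4 orders
  if 1:b drops first: 4 orders
heap linearizations: 8

8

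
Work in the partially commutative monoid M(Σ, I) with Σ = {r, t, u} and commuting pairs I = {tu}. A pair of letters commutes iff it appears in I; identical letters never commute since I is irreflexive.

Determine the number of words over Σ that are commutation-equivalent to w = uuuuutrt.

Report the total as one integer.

6

drop 0:u onto floor
drop 1:u onto {0:u}
drop 2:u onto {1:u}
drop 3:u onto {2:u}
drop 4:u onto {3:u}
drop 5:t onto floor
drop 6:r onto {4:u, 5:t}
drop 7:t onto {6:r}
ground layer = {0:u, 5:t}
drop-orders for the pieces not yet dropped (sum over which currently-grounded one goes next):
  1 to go: {7} 1
  2 to go: {6,7} 1
  3 to go: {4,6,7} 1  {5,6,7} 1
  4 to go: {3,4,6,7} 1  {4,5,6,7} 2
  5 to go: {2,3,4,6,7} 1  {3,4,5,6,7} 3
  6 to go: {1,2,3,4,6,7} 1  {2,3,4,5,6,7} 4
  if 0:u drops first: 5 orders
  if 5:t drops first: 1 orders
heap linearizations: 6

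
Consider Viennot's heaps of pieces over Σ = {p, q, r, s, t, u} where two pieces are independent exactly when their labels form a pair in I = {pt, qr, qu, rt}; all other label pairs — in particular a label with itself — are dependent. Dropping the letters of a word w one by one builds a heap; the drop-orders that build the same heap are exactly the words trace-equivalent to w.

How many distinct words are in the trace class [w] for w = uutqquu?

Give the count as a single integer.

6

0(u) covers ∅
1(u) covers 0:u
2(t) covers 1:u
3(q) covers 2:t
4(q) covers 3:q
5(u) covers 2:t
6(u) covers 5:u
floor of heap: 0:u
completions by unplaced set U, small U first (add the entries for U minus each lowest piece of U):
  |U|=1: {4}:1  {6}:1
  |U|=2: {3,4}:1  {4,6}:2  {5,6}:1
  |U|=3: {3,4,6}:3  {4,5,6}:3
  |U|=4: {3,4,5,6}:6
  |U|=5: {2,3,4,5,6}:6
  start at 0(u): 6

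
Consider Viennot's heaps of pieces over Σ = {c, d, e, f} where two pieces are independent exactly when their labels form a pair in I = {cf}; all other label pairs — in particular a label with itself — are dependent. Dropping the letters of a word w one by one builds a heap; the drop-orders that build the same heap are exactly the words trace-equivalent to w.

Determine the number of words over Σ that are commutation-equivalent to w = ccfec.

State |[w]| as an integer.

3

0(c) covers ∅
1(c) covers 0:c
2(f) covers ∅
3(e) covers 1:c, 2:f
4(c) covers 3:e
floor of heap: 0:c, 2:f
completions by unplaced set U, small U first (add the entries for U minus each lowest piece of U):
  |U|=1: {4}:1
  |U|=2: {3,4}:1
  |U|=3: {1,3,4}:1  {2,3,4}:1
  start at 0(c): 2
  start at 2(f): 1
sum over floor = 3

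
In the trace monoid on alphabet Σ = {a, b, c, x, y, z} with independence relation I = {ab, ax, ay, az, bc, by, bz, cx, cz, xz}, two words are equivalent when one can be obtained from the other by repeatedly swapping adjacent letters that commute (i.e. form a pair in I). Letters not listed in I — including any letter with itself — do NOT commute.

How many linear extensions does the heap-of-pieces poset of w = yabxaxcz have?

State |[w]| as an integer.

drop 0:y onto floor
drop 1:a onto floor
drop 2:b onto floor
drop 3:x onto {0:y, 2:b}
drop 4:a onto {1:a}
drop 5:x onto {3:x}
drop 6:c onto {0:y, 4:a}
drop 7:z onto {0:y}
ground layer = {0:y, 1:a, 2:b}
drop-orders for the pieces not yet dropped (sum over which currently-grounded one goes next):
  1 to go: {5} 1  {6} 1  {7} 1
  2 to go: {3,5} 1  {4,6} 1  {5,6} 2  {5,7} 2  {6,7} 2
  3 to go: {1,4,6} 1  {2,3,5} 1  {3,5,6} 3  {3,5,7} 3  {4,5,6} 3  {4,6,7} 3  {5,6,7} 6
  4 to go: {1,4,5,6} 4  {1,4,6,7} 4  {2,3,5,6} 4  {2,3,5,7} 4  {3,4,5,6} 6  {3,5,6,7} 12  {4,5,6,7} 12
  5 to go: {0,3,5,6,7} 12  {1,3,4,5,6} 10  {1,4,5,6,7} 20  {2,3,4,5,6} 10  {2,3,5,6,7} 20  {3,4,5,6,7} 30
  6 to go: {0,2,3,5,6,7} 32  {0,3,4,5,6,7} 42  {1,2,3,4,5,6} 20  {1,3,4,5,6,7} 60  {2,3,4,5,6,7} 60
  if 0:y drops first: 140 orders
  if 1:a drops first: 134 orders
  if 2:b drops first: 102 orders
heap linearizations: 376

376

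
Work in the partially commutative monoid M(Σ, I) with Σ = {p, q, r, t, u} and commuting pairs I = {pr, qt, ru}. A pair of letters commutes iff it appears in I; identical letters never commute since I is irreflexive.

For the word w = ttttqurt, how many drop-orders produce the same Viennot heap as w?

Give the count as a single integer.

0(t) covers ∅
1(t) covers 0:t
2(t) covers 1:t
3(t) covers 2:t
4(q) covers ∅
5(u) covers 3:t, 4:q
6(r) covers 3:t, 4:q
7(t) covers 5:u, 6:r
floor of heap: 0:t, 4:q
completions by unplaced set U, small U first (add the entries for U minus each lowest piece of U):
  |U|=1: {7}:1
  |U|=2: {5,7}:1  {6,7}:1
  |U|=3: {5,6,7}:2
  |U|=4: {3,5,6,7}:2  {4,5,6,7}:2
  |U|=5: {2,3,5,6,7}:2  {3,4,5,6,7}:4
  |U|=6: {1,2,3,5,6,7}:2  {2,3,4,5,6,7}:6
  start at 0(t): 8
  start at 4(q): 2
sum over floor = 10

10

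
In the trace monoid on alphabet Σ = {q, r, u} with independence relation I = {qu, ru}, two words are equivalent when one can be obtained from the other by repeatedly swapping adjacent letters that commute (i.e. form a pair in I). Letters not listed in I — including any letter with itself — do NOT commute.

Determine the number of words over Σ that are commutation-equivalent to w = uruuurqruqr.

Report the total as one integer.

#0=u has no predecessor
#1=r has no predecessor
#2=u depends on [0:u]
#3=u depends on [2:u]
#4=u depends on [3:u]
#5=r depends on [1:r]
#6=q depends on [5:r]
#7=r depends on [6:q]
#8=u depends on [4:u]
#9=q depends on [7:r]
#10=r depends on [9:q]
sources: [0:u, 1:r]
N(rest) = Σ N(rest − s) over sources s of rest; N(one piece) = 1:
  size 1 → [8]=1  [10]=1
  size 2 → [4,8]=1  [8,10]=2  [9,10]=1
  size 3 → [3,4,8]=1  [4,8,10]=3  [7,9,10]=1  [8,9,10]=3
  size 4 → [2,3,4,8]=1  [3,4,8,10]=4  [4,8,9,10]=6  [6,7,9,10]=1  [7,8,9,10]=4
  size 5 → [0,2,3,4,8]=1  [2,3,4,8,10]=5  [3,4,8,9,10]=10  [4,7,8,9,10]=10  [5,6,7,9,10]=1  [6,7,8,9,10]=5
  size 6 → [0,2,3,4,8,10]=6  [1,5,6,7,9,10]=1  [2,3,4,8,9,10]=15  [3,4,7,8,9,10]=20  [4,6,7,8,9,10]=15  [5,6,7,8,9,10]=6
  size 7 → [0,2,3,4,8,9,10]=21  [1,5,6,7,8,9,10]=7  [2,3,4,7,8,9,10]=35  [3,4,6,7,8,9,10]=35  [4,5,6,7,8,9,10]=21
  size 8 → [0,2,3,4,7,8,9,10]=56  [1,4,5,6,7,8,9,10]=28  [2,3,4,6,7,8,9,10]=70  [3,4,5,6,7,8,9,10]=56
  size 9 → [0,2,3,4,6,7,8,9,10]=126  [1,3,4,5,6,7,8,9,10]=84  [2,3,4,5,6,7,8,9,10]=126
  first=0(u) contributes 210
  first=1(r) contributes 252
|[w]| = 462

462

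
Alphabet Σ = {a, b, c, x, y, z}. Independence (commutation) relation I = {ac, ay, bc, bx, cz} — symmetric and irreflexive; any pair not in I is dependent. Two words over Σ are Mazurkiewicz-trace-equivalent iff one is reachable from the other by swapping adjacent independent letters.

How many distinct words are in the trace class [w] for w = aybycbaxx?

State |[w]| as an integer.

6

#0=a has no predecessor
#1=y has no predecessor
#2=b depends on [0:a, 1:y]
#3=y depends on [2:b]
#4=c depends on [3:y]
#5=b depends on [3:y]
#6=a depends on [5:b]
#7=x depends on [4:c, 6:a]
#8=x depends on [7:x]
sources: [0:a, 1:y]
N(rest) = Σ N(rest − s) over sources s of rest; N(one piece) = 1:
  size 1 → [8]=1
  size 2 → [7,8]=1
  size 3 → [4,7,8]=1  [6,7,8]=1
  size 4 → [4,6,7,8]=2  [5,6,7,8]=1
  size 5 → [4,5,6,7,8]=3
  size 6 → [3,4,5,6,7,8]=3
  size 7 → [2,3,4,5,6,7,8]=3
  first=0(a) contributes 3
  first=1(y) contributes 3
|[w]| = 6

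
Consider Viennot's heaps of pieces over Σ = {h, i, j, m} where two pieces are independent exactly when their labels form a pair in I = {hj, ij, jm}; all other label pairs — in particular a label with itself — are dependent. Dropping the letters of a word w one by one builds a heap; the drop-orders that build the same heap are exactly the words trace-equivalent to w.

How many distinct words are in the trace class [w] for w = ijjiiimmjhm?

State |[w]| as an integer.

piece 0:i — minimal
piece 1:j — minimal
piece 2:j rests on {1:j}
piece 3:i rests on {0:i}
piece 4:i rests on {3:i}
piece 5:i rests on {4:i}
piece 6:m rests on {5:i}
piece 7:m rests on {6:m}
piece 8:j rests on {2:j}
piece 9:h rests on {7:m}
piece 10:m rests on {9:h}
minimal pieces: {0:i, 1:j}
ways to finish when only these pieces remain (= sum over removing one remaining piece with nothing left below it):
  1 left: {8}→1  {10}→1
  2 left: {2,8}→1  {8,10}→2  {9,10}→1
  3 left: {1,2,8}→1  {2,8,10}→3  {7,9,10}→1  {8,9,10}→3
  4 left: {1,2,8,10}→4  {2,8,9,10}→6  {6,7,9,10}→1  {7,8,9,10}→4
  5 left: {1,2,8,9,10}→10  {2,7,8,9,10}→10  {5,6,7,9,10}→1  {6,7,8,9,10}→5
  6 left: {1,2,7,8,9,10}→20  {2,6,7,8,9,10}→15  {4,5,6,7,9,10}→1  {5,6,7,8,9,10}→6
  7 left: {1,2,6,7,8,9,10}→35  {2,5,6,7,8,9,10}→21  {3,4,5,6,7,9,10}→1  {4,5,6,7,8,9,10}→7
  8 left: {0,3,4,5,6,7,9,10}→1  {1,2,5,6,7,8,9,10}→56  {2,4,5,6,7,8,9,10}→28  {3,4,5,6,7,8,9,10}→8
  9 left: {0,3,4,5,6,7,8,9,10}→9  {1,2,4,5,6,7,8,9,10}→84  {2,3,4,5,6,7,8,9,10}→36
  placing 0:i first → 120 extensions
  placing 1:j first → 45 extensions
total linear extensions = 165

165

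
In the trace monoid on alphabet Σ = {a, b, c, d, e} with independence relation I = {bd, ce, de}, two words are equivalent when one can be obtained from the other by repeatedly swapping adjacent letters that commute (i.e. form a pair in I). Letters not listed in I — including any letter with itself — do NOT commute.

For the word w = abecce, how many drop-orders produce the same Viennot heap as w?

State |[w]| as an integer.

drop 0:a onto floor
drop 1:b onto {0:a}
drop 2:e onto {1:b}
drop 3:c onto {1:b}
drop 4:c onto {3:c}
drop 5:e onto {2:e}
ground layer = {0:a}
drop-orders for the pieces not yet dropped (sum over which currently-grounded one goes next):
  1 to go: {4} 1  {5} 1
  2 to go: {2,5} 1  {3,4} 1  {4,5} 2
  3 to go: {2,4,5} 3  {3,4,5} 3
  4 to go: {2,3,4,5} 6
  if 0:a drops first: 6 orders

6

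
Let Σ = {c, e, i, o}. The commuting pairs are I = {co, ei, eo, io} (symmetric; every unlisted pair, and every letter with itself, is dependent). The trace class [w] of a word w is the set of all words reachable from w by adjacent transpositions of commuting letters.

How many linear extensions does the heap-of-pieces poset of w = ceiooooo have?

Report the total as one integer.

0(c) covers ∅
1(e) covers 0:c
2(i) covers 0:c
3(o) covers ∅
4(o) covers 3:o
5(o) covers 4:o
6(o) covers 5:o
7(o) covers 6:o
floor of heap: 0:c, 3:o
completions by unplaced set U, small U first (add the entries for U minus each lowest piece of U):
  |U|=1: {1}:1  {2}:1  {7}:1
  |U|=2: {1,2}:2  {1,7}:2  {2,7}:2  {6,7}:1
  |U|=3: {0,1,2}:2  {1,2,7}:6  {1,6,7}:3  {2,6,7}:3  {5,6,7}:1
  |U|=4: {0,1,2,7}:8  {1,2,6,7}:12  {1,5,6,7}:4  {2,5,6,7}:4  {4,5,6,7}:1
  |U|=5: {0,1,2,6,7}:20  {1,2,5,6,7}:20  {1,4,5,6,7}:5  {2,4,5,6,7}:5  {3,4,5,6,7}:1
  |U|=6: {0,1,2,5,6,7}:40  {1,2,4,5,6,7}:30  {1,3,4,5,6,7}:6  {2,3,4,5,6,7}:6
  start at 0(c): 42
  start at 3(o): 70
sum over floor = 112

112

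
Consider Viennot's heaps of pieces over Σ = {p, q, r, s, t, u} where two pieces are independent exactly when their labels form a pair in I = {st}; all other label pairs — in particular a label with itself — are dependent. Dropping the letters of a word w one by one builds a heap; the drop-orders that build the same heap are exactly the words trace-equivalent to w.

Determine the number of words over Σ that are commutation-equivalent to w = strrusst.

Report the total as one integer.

6

0(s) covers ∅
1(t) covers ∅
2(r) covers 0:s, 1:t
3(r) covers 2:r
4(u) covers 3:r
5(s) covers 4:u
6(s) covers 5:s
7(t) covers 4:u
floor of heap: 0:s, 1:t
completions by unplaced set U, small U first (add the entries for U minus each lowest piece of U):
  |U|=1: {6}:1  {7}:1
  |U|=2: {5,6}:1  {6,7}:2
  |U|=3: {5,6,7}:3
  |U|=4: {4,5,6,7}:3
  |U|=5: {3,4,5,6,7}:3
  |U|=6: {2,3,4,5,6,7}:3
  start at 0(s): 3
  start at 1(t): 3
sum over floor = 6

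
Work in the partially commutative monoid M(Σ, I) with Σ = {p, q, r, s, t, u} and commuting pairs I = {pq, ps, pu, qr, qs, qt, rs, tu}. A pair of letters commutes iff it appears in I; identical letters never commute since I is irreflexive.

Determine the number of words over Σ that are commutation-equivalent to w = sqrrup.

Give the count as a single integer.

32

piece 0:s — minimal
piece 1:q — minimal
piece 2:r — minimal
piece 3:r rests on {2:r}
piece 4:u rests on {0:s, 1:q, 3:r}
piece 5:p rests on {3:r}
minimal pieces: {0:s, 1:q, 2:r}
ways to finish when only these pieces remain (= sum over removing one remaining piece with nothing left below it):
  1 left: {4}→1  {5}→1
  2 left: {0,4}→1  {1,4}→1  {4,5}→2
  3 left: {0,1,4}→2  {0,4,5}→3  {1,4,5}→3  {3,4,5}→2
  4 left: {0,1,4,5}→8  {0,3,4,5}→5  {1,3,4,5}→5  {2,3,4,5}→2
  placing 0:s first → 7 extensions
  placing 1:q first → 7 extensions
  placing 2:r first → 18 extensions
total linear extensions = 32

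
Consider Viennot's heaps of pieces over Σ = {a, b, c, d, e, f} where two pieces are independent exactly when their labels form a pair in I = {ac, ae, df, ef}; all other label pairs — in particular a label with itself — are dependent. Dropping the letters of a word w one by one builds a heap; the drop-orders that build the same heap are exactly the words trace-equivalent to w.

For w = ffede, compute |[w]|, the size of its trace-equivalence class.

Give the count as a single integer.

10

#0=f has no predecessor
#1=f depends on [0:f]
#2=e has no predecessor
#3=d depends on [2:e]
#4=e depends on [3:d]
sources: [0:f, 2:e]
N(rest) = Σ N(rest − s) over sources s of rest; N(one piece) = 1:
  size 1 → [1]=1  [4]=1
  size 2 → [0,1]=1  [1,4]=2  [3,4]=1
  size 3 → [0,1,4]=3  [1,3,4]=3  [2,3,4]=1
  first=0(f) contributes 4
  first=2(e) contributes 6
|[w]| = 10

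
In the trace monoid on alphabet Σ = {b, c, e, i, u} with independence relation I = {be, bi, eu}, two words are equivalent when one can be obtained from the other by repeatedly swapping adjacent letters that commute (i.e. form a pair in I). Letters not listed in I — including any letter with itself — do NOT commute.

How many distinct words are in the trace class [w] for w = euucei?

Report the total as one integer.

3

drop 0:e onto floor
drop 1:u onto floor
drop 2:u onto {1:u}
drop 3:c onto {0:e, 2:u}
drop 4:e onto {3:c}
drop 5:i onto {4:e}
ground layer = {0:e, 1:u}
drop-orders for the pieces not yet dropped (sum over which currently-grounded one goes next):
  1 to go: {5} 1
  2 to go: {4,5} 1
  3 to go: {3,4,5} 1
  4 to go: {0,3,4,5} 1  {2,3,4,5} 1
  if 0:e drops first: 1 orders
  if 1:u drops first: 2 orders
heap linearizations: 3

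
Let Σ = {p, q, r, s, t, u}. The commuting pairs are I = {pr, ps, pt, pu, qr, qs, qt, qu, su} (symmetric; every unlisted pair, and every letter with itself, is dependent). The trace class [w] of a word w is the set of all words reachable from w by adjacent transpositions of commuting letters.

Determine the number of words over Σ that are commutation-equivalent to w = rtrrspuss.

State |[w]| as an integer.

36

0(r) covers ∅
1(t) covers 0:r
2(r) covers 1:t
3(r) covers 2:r
4(s) covers 3:r
5(p) covers ∅
6(u) covers 3:r
7(s) covers 4:s
8(s) covers 7:s
floor of heap: 0:r, 5:p
completions by unplaced set U, small U first (add the entries for U minus each lowest piece of U):
  |U|=1: {5}:1  {6}:1  {8}:1
  |U|=2: {5,6}:2  {5,8}:2  {6,8}:2  {7,8}:1
  |U|=3: {4,7,8}:1  {5,6,8}:6  {5,7,8}:3  {6,7,8}:3
  |U|=4: {4,5,7,8}:4  {4,6,7,8}:4  {5,6,7,8}:12
  |U|=5: {3,4,6,7,8}:4  {4,5,6,7,8}:20
  |U|=6: {2,3,4,6,7,8}:4  {3,4,5,6,7,8}:24
  |U|=7: {1,2,3,4,6,7,8}:4  {2,3,4,5,6,7,8}:28
  start at 0(r): 32
  start at 5(p): 4
sum over floor = 36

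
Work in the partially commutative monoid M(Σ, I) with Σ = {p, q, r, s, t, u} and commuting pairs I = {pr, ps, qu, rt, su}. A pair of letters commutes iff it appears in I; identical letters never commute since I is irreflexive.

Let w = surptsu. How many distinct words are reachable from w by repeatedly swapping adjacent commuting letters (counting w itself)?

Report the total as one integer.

16

#0=s has no predecessor
#1=u has no predecessor
#2=r depends on [0:s, 1:u]
#3=p depends on [1:u]
#4=t depends on [0:s, 3:p]
#5=s depends on [2:r, 4:t]
#6=u depends on [2:r, 4:t]
sources: [0:s, 1:u]
N(rest) = Σ N(rest − s) over sources s of rest; N(one piece) = 1:
  size 1 → [5]=1  [6]=1
  size 2 → [5,6]=2
  size 3 → [2,5,6]=2  [4,5,6]=2
  size 4 → [2,4,5,6]=4  [3,4,5,6]=2
  size 5 → [0,2,4,5,6]=4  [2,3,4,5,6]=6
  first=0(s) contributes 6
  first=1(u) contributes 10
|[w]| = 16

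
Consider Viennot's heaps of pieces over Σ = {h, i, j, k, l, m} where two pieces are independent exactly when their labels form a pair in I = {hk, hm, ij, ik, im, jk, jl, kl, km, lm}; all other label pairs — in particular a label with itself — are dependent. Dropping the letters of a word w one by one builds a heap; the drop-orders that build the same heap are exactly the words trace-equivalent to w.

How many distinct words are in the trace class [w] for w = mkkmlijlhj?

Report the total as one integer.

900

0(m) covers ∅
1(k) covers ∅
2(k) covers 1:k
3(m) covers 0:m
4(l) covers ∅
5(i) covers 4:l
6(j) covers 3:m
7(l) covers 5:i
8(h) covers 6:j, 7:l
9(j) covers 8:h
floor of heap: 0:m, 1:k, 4:l
completions by unplaced set U, small U first (add the entries for U minus each lowest piece of U):
  |U|=1: {2}:1  {9}:1
  |U|=2: {1,2}:1  {2,9}:2  {8,9}:1
  |U|=3: {1,2,9}:3  {2,8,9}:3  {6,8,9}:1  {7,8,9}:1
  |U|=4: {1,2,8,9}:6  {2,6,8,9}:4  {2,7,8,9}:4  {3,6,8,9}:1  {5,7,8,9}:1  {6,7,8,9}:2
  |U|=5: {0,3,6,8,9}:1  {1,2,6,8,9}:10  {1,2,7,8,9}:10  {2,3,6,8,9}:5  {2,5,7,8,9}:5  {2,6,7,8,9}:10  {3,6,7,8,9}:3  {4,5,7,8,9}:1  {5,6,7,8,9}:3
  |U|=6: {0,2,3,6,8,9}:6  {0,3,6,7,8,9}:4  {1,2,3,6,8,9}:15  {1,2,5,7,8,9}:15  {1,2,6,7,8,9}:30  {2,3,6,7,8,9}:18  {2,4,5,7,8,9}:6  {2,5,6,7,8,9}:18  {3,5,6,7,8,9}:6  {4,5,6,7,8,9}:4
  |U|=7: {0,1,2,3,6,8,9}:21  {0,2,3,6,7,8,9}:28  {0,3,5,6,7,8,9}:10  {1,2,3,6,7,8,9}:63  {1,2,4,5,7,8,9}:21  {1,2,5,6,7,8,9}:63  {2,3,5,6,7,8,9}:42  {2,4,5,6,7,8,9}:28  {3,4,5,6,7,8,9}:10
  |U|=8: {0,1,2,3,6,7,8,9}:112  {0,2,3,5,6,7,8,9}:80  {0,3,4,5,6,7,8,9}:20  {1,2,3,5,6,7,8,9}:168  {1,2,4,5,6,7,8,9}:112  {2,3,4,5,6,7,8,9}:80
  start at 0(m): 360
  start at 1(k): 180
  start at 4(l): 360
sum over floor = 900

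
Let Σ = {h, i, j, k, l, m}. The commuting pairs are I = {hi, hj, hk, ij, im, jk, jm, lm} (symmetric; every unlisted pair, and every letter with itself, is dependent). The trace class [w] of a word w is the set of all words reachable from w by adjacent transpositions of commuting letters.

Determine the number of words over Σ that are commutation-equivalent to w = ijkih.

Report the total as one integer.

#0=i has no predecessor
#1=j has no predecessor
#2=k depends on [0:i]
#3=i depends on [2:k]
#4=h has no predecessor
sources: [0:i, 1:j, 4:h]
N(rest) = Σ N(rest − s) over sources s of rest; N(one piece) = 1:
  size 1 → [1]=1  [3]=1  [4]=1
  size 2 → [1,3]=2  [1,4]=2  [2,3]=1  [3,4]=2
  size 3 → [0,2,3]=1  [1,2,3]=3  [1,3,4]=6  [2,3,4]=3
  first=0(i) contributes 12
  first=1(j) contributes 4
  first=4(h) contributes 4
|[w]| = 20

20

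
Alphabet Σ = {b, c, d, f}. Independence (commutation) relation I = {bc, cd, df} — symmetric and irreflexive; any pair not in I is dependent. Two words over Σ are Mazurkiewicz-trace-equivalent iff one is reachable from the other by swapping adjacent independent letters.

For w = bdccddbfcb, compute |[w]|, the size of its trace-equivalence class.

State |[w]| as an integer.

42

#0=b has no predecessor
#1=d depends on [0:b]
#2=c has no predecessor
#3=c depends on [2:c]
#4=d depends on [1:d]
#5=d depends on [4:d]
#6=b depends on [5:d]
#7=f depends on [3:c, 6:b]
#8=c depends on [7:f]
#9=b depends on [7:f]
sources: [0:b, 2:c]
N(rest) = Σ N(rest − s) over sources s of rest; N(one piece) = 1:
  size 1 → [8]=1  [9]=1
  size 2 → [8,9]=2
  size 3 → [7,8,9]=2
  size 4 → [3,7,8,9]=2  [6,7,8,9]=2
  size 5 → [2,3,7,8,9]=2  [3,6,7,8,9]=4  [5,6,7,8,9]=2
  size 6 → [2,3,6,7,8,9]=6  [3,5,6,7,8,9]=6  [4,5,6,7,8,9]=2
  size 7 → [1,4,5,6,7,8,9]=2  [2,3,5,6,7,8,9]=12  [3,4,5,6,7,8,9]=8
  size 8 → [0,1,4,5,6,7,8,9]=2  [1,3,4,5,6,7,8,9]=10  [2,3,4,5,6,7,8,9]=20
  first=0(b) contributes 30
  first=2(c) contributes 12
|[w]| = 42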